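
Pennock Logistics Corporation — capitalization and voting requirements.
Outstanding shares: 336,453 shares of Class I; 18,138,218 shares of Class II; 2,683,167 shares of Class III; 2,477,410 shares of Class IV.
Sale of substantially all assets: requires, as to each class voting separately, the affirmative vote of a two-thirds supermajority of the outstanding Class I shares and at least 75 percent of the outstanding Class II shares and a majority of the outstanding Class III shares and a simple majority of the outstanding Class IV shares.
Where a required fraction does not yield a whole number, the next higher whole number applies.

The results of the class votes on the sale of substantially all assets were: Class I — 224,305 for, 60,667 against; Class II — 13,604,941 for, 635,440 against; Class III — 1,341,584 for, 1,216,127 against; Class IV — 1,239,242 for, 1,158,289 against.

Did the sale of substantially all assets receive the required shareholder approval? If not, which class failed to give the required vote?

Class I: 2/3 of 336453 = 224302; 224,302 required, 224,305 in favor — approved.
Class II: 3/4 of 18138218 = 13603663.50, rounded up to 13603664; 13,603,664 required, 13,604,941 in favor — approved.
Class III: a majority of 2683167 is 1341584; 1,341,584 required, 1,341,584 in favor — approved.
Class IV: a majority of 2477410 is 1238706; 1,238,706 required, 1,239,242 in favor — approved.

Approved — every class gave the required vote.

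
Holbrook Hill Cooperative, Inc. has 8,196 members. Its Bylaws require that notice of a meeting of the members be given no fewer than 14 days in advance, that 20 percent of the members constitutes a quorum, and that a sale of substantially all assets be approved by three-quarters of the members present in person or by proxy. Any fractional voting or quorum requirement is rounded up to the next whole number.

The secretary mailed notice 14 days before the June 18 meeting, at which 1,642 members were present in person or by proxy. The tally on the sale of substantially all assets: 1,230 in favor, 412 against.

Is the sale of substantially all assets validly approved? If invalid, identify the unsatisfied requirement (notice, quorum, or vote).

Invalid — vote requirement not satisfied.

Notice: 14 days given; 14 required. Satisfied.
Quorum: 20% of 8,196 = 1,639.20, rounded up to 1,640; 1,642 present. Satisfied.
Vote: requires three-fourths of those present (1,642); 3/4 of 1642 = 1231.50, rounded up to 1232, so 1,232 needed; 1,230 in favor. Not satisfied.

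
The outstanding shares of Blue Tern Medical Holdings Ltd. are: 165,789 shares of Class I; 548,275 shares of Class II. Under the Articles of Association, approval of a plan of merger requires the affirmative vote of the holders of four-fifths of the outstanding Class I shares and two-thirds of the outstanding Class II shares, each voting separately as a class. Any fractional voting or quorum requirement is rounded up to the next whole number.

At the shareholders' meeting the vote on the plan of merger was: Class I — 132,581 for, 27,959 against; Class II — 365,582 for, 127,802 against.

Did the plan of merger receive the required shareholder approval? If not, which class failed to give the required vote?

Class I: 4/5 of 165789 = 132631.20, rounded up to 132632; 132,632 required, 132,581 in favor — not approved.
Class II: 2/3 of 548275 = 365516.67, rounded up to 365517; 365,517 required, 365,582 in favor — approved.

Not approved — the Class I shares did not give the required vote.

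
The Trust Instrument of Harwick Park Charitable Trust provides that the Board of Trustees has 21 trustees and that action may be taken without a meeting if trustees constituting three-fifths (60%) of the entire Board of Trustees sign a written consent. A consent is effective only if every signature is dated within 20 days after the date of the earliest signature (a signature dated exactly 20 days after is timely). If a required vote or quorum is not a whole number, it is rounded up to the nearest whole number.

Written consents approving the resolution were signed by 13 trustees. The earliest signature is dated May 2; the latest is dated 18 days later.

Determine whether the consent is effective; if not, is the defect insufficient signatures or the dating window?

Signatures required: three-fifths (60%) of 21 — 3/5 of 21 = 12.60, rounded up to 13, so 13 needed; 13 signed. Sufficient.
Dating window: the latest signature is 18 days after the earliest; the limit is 20 days. Within the window.

Effective — both the signature and dating-window requirements are satisfied.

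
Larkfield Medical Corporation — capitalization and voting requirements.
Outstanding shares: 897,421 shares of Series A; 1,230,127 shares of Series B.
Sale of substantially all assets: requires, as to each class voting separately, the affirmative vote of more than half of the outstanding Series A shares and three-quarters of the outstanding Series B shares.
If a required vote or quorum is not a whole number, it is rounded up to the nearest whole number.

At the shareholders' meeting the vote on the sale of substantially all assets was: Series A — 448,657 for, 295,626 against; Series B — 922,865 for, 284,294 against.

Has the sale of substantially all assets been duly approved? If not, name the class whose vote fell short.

Not approved — the Series A shares did not give the required vote.

Series A: a majority of 897421 is 448711; 448,711 required, 448,657 in favor — not approved.
Series B: 3/4 of 1230127 = 922595.25, rounded up to 922596; 922,596 required, 922,865 in favor — approved.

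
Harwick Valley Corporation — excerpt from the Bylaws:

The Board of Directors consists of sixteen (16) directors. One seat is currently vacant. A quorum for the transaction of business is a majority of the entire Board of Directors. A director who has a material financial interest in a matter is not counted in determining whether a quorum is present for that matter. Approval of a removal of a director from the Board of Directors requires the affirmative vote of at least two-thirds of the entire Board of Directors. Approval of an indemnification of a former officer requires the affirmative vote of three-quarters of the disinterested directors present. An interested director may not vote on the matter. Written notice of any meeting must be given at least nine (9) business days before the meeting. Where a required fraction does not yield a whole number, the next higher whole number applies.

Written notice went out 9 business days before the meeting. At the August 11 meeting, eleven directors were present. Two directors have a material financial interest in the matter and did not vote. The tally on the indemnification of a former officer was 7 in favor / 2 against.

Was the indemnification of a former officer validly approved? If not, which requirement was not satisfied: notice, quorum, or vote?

Valid — all requirements satisfied.

Notice: 9 business days given; 9 required (9 ≥ 9). Satisfied.
Quorum: 11 present, but the 2 interested directors do not count, leaving 9. Quorum is 9. Satisfied.
Vote: the indemnification of a former officer requires three-fourths of the disinterested directors present (11 − 2 = 9). 3/4 of 9 = 6.75, rounded up to 7, so 7 affirmative votes are needed; 7 voted in favor. Satisfied.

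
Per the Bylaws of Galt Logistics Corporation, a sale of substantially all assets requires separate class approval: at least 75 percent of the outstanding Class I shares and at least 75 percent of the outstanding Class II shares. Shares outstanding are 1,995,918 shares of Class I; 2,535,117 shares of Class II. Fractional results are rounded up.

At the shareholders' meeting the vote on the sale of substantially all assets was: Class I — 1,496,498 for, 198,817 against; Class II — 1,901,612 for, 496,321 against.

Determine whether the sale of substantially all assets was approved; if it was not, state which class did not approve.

Not approved — the Class I shares did not give the required vote.

Class I: 3/4 of 1995918 = 1496938.50, rounded up to 1496939; 1,496,939 required, 1,496,498 in favor — not approved.
Class II: 3/4 of 2535117 = 1901337.75, rounded up to 1901338; 1,901,338 required, 1,901,612 in favor — approved.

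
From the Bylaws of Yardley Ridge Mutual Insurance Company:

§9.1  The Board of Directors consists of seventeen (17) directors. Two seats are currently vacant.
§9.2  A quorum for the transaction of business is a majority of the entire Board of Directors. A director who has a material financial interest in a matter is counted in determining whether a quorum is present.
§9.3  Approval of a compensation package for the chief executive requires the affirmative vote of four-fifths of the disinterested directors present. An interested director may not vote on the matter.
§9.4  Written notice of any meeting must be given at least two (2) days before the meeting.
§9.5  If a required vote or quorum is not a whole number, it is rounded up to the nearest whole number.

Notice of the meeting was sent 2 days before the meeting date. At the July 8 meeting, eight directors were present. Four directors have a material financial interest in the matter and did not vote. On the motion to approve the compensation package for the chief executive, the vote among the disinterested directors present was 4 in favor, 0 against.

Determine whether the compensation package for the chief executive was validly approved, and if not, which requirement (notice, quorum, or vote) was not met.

Notice: 2 days given; 2 required (2 ≥ 2). Satisfied.
Quorum: 8 present (interested directors count toward quorum); quorum is 9. Not satisfied.
Vote: the compensation package for the chief executive requires four-fifths of the disinterested directors present (8 − 4 = 4). 4/5 of 4 = 3.20, rounded up to 4, so 4 affirmative votes are needed; 4 voted in favor. Satisfied. (Moot — without a quorum no business can be validly transacted.)

Invalid — quorum requirement not satisfied.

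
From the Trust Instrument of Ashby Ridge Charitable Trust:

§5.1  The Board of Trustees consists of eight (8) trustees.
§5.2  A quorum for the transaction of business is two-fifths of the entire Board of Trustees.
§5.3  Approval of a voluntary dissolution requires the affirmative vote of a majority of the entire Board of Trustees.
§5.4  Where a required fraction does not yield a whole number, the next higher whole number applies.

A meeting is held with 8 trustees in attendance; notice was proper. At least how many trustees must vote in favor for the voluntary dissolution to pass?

The voluntary dissolution requires a majority of the entire Board of Trustees (8).
A majority of 8 is 5.

5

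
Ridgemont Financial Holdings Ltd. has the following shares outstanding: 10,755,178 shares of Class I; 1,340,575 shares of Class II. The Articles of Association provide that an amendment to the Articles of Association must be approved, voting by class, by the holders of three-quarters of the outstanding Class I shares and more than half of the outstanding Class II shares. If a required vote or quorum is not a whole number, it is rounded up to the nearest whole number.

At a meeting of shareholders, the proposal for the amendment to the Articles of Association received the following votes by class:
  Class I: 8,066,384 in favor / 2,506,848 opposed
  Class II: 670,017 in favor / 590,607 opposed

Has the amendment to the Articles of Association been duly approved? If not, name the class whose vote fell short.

Class I: 3/4 of 10755178 = 8066383.50, rounded up to 8066384; 8,066,384 required, 8,066,384 in favor — approved.
Class II: a majority of 1340575 is 670288; 670,288 required, 670,017 in favor — not approved.

Not approved — the Class II shares did not give the required vote.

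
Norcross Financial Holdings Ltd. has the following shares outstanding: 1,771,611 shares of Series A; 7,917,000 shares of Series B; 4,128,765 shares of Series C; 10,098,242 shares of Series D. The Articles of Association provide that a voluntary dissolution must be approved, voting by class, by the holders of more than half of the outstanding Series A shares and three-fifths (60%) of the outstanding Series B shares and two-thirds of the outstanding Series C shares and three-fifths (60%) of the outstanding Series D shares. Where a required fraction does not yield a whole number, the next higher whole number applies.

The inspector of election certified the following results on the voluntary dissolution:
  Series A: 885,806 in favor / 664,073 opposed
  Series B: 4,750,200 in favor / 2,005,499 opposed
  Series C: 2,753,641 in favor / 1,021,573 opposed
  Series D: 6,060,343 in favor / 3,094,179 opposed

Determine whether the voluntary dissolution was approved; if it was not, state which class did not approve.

Series A: a majority of 1771611 is 885806; 885,806 required, 885,806 in favor — approved.
Series B: 3/5 of 7917000 = 4750200; 4,750,200 required, 4,750,200 in favor — approved.
Series C: 2/3 of 4128765 = 2752510; 2,752,510 required, 2,753,641 in favor — approved.
Series D: 3/5 of 10098242 = 6058945.20, rounded up to 6058946; 6,058,946 required, 6,060,343 in favor — approved.

Approved — every class gave the required vote.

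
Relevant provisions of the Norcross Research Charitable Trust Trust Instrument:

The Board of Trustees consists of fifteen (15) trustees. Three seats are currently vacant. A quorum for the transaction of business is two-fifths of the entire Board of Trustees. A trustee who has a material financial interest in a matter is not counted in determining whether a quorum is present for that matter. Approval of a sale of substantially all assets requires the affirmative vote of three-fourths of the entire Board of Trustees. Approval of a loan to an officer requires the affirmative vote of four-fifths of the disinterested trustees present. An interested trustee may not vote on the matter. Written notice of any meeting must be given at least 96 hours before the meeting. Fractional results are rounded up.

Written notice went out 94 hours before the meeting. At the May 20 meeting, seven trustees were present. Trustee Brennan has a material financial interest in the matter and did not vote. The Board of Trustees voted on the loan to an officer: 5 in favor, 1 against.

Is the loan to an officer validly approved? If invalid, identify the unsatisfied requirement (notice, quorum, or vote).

Notice: 94 hours given; 96 required (94 < 96). Not satisfied.
Quorum: 7 present, but the 1 interested trustee does not count, leaving 6. Quorum is 6. Satisfied.
Vote: the loan to an officer requires four-fifths of the disinterested trustees present (7 − 1 = 6). 4/5 of 6 = 4.80, rounded up to 5, so 5 affirmative votes are needed; 5 voted in favor. Satisfied.

Invalid — notice requirement not satisfied.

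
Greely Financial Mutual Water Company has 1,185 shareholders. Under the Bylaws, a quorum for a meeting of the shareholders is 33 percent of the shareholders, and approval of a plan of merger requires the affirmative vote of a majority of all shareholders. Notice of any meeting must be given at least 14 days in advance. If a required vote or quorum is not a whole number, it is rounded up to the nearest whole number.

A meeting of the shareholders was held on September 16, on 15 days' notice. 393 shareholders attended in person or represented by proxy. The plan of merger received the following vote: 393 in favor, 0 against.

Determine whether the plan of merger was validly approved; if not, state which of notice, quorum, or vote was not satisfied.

Invalid — vote requirement not satisfied.

Notice: 15 days given; 14 required. Satisfied.
Quorum: 33% of 1,185 = 391.05, rounded up to 392; 393 present. Satisfied.
Vote: requires a majority of all shareholders (1,185); a majority of 1185 is 593, so 593 needed; 393 in favor. Not satisfied.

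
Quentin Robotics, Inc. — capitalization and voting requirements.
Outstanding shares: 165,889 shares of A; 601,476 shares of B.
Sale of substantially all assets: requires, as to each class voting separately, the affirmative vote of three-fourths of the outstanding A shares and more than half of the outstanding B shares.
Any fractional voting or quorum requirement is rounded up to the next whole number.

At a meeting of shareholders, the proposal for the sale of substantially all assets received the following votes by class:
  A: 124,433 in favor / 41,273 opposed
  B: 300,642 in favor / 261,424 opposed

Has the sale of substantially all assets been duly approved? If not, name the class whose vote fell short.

Not approved — the B shares did not give the required vote.

A: 3/4 of 165889 = 124416.75, rounded up to 124417; 124,417 required, 124,433 in favor — approved.
B: a majority of 601476 is 300739; 300,739 required, 300,642 in favor — not approved.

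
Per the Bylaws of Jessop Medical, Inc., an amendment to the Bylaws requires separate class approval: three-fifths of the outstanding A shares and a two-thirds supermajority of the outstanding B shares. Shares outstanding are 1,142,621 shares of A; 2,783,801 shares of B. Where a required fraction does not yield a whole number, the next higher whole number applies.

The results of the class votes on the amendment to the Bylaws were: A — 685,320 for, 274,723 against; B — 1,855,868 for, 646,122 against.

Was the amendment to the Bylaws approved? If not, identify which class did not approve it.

A: 3/5 of 1142621 = 685572.60, rounded up to 685573; 685,573 required, 685,320 in favor — not approved.
B: 2/3 of 2783801 = 1855867.33, rounded up to 1855868; 1,855,868 required, 1,855,868 in favor — approved.

Not approved — the A shares did not give the required vote.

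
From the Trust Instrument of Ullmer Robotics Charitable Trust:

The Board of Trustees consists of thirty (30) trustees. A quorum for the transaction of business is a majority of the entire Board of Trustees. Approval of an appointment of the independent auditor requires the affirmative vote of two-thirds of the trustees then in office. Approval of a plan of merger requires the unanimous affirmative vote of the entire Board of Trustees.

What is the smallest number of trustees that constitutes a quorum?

A majority of 30 is 16.

16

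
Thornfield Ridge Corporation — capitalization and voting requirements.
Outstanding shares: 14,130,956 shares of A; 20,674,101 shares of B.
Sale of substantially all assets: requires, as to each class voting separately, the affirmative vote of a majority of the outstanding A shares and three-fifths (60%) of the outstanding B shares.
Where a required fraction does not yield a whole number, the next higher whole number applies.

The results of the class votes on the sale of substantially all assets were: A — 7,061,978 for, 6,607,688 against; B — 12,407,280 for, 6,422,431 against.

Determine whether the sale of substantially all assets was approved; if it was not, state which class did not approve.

A: a majority of 14130956 is 7065479; 7,065,479 required, 7,061,978 in favor — not approved.
B: 3/5 of 20674101 = 12404460.60, rounded up to 12404461; 12,404,461 required, 12,407,280 in favor — approved.

Not approved — the A shares did not give the required vote.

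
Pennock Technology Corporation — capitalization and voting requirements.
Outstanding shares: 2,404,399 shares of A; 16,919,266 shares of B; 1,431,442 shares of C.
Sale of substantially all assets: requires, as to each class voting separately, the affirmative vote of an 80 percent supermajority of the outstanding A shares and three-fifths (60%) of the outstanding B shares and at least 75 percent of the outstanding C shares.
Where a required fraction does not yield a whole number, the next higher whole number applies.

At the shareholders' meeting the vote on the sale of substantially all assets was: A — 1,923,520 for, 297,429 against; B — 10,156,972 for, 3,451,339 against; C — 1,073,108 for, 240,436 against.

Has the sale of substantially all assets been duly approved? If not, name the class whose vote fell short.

Not approved — the C shares did not give the required vote.

A: 4/5 of 2404399 = 1923519.20, rounded up to 1923520; 1,923,520 required, 1,923,520 in favor — approved.
B: 3/5 of 16919266 = 10151559.60, rounded up to 10151560; 10,151,560 required, 10,156,972 in favor — approved.
C: 3/4 of 1431442 = 1073581.50, rounded up to 1073582; 1,073,582 required, 1,073,108 in favor — not approved.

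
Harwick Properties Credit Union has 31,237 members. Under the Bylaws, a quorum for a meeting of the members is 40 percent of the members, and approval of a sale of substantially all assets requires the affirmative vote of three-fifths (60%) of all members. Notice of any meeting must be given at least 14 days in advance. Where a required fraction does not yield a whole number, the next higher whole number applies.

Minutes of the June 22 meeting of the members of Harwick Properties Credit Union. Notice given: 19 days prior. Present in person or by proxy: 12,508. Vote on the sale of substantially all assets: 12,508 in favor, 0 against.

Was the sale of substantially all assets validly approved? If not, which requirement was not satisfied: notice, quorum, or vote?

Invalid — vote requirement not satisfied.

Notice: 19 days given; 14 required. Satisfied.
Quorum: 40% of 31,237 = 12,494.80, rounded up to 12,495; 12,508 present. Satisfied.
Vote: requires three-fifths of all members (31,237); 3/5 of 31237 = 18742.20, rounded up to 18743, so 18,743 needed; 12,508 in favor. Not satisfied.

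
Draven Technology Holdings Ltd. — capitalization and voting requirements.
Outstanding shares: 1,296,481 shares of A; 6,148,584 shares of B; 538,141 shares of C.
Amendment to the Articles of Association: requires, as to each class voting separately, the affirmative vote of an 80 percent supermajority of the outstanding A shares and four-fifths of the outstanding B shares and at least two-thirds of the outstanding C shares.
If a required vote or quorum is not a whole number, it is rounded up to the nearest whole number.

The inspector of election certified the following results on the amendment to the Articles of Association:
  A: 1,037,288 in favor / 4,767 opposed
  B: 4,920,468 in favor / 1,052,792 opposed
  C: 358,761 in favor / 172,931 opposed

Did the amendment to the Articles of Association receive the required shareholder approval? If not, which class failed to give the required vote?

A: 4/5 of 1296481 = 1037184.80, rounded up to 1037185; 1,037,185 required, 1,037,288 in favor — approved.
B: 4/5 of 6148584 = 4918867.20, rounded up to 4918868; 4,918,868 required, 4,920,468 in favor — approved.
C: 2/3 of 538141 = 358760.67, rounded up to 358761; 358,761 required, 358,761 in favor — approved.

Approved — every class gave the required vote.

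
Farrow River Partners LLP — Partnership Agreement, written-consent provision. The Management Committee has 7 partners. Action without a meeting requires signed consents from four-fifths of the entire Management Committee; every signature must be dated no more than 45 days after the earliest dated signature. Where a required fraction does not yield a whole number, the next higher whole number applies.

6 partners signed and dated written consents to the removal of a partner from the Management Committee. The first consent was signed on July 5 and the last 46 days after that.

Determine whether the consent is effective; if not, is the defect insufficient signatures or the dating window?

Signatures required: four-fifths of 7 — 4/5 of 7 = 5.60, rounded up to 6, so 6 needed; 6 signed. Sufficient.
Dating window: the latest signature is 46 days after the earliest; the limit is 45 days. Outside the window.

Not effective — dating-window requirement not satisfied.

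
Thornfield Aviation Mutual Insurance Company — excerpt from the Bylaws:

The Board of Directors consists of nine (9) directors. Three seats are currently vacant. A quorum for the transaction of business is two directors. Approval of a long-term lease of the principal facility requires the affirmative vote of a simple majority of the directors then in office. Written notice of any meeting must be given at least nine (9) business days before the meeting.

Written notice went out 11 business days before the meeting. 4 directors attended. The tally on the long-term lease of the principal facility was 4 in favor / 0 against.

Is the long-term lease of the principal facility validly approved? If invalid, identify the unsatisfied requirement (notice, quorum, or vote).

Notice: 11 business days given; 9 required (11 ≥ 9). Satisfied.
Quorum: 4 present; quorum is 2. Satisfied.
Vote: the long-term lease of the principal facility requires a majority of the directors then in office (6). A majority of 6 is 4, so 4 affirmative votes are needed; 4 voted in favor. Satisfied.

Valid — all requirements satisfied.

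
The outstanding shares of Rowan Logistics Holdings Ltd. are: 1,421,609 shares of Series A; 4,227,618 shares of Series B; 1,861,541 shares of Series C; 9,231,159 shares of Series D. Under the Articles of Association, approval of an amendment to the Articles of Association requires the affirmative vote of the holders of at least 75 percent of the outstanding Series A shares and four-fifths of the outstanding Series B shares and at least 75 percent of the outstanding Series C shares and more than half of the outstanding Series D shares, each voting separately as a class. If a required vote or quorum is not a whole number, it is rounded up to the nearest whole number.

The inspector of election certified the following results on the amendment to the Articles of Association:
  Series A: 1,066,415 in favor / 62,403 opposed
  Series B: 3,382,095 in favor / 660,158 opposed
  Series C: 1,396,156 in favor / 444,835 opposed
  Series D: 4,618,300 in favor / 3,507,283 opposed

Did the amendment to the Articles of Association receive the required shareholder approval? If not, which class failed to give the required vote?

Approved — every class gave the required vote.

Series A: 3/4 of 1421609 = 1066206.75, rounded up to 1066207; 1,066,207 required, 1,066,415 in favor — approved.
Series B: 4/5 of 4227618 = 3382094.40, rounded up to 3382095; 3,382,095 required, 3,382,095 in favor — approved.
Series C: 3/4 of 1861541 = 1396155.75, rounded up to 1396156; 1,396,156 required, 1,396,156 in favor — approved.
Series D: a majority of 9231159 is 4615580; 4,615,580 required, 4,618,300 in favor — approved.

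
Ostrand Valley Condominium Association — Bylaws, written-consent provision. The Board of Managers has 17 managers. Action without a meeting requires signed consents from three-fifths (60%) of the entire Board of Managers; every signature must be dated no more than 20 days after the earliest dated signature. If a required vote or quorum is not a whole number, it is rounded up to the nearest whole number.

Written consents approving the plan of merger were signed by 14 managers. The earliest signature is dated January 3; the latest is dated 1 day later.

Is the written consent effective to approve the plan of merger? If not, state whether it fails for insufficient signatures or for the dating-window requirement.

Signatures required: three-fifths (60%) of 17 — 3/5 of 17 = 10.20, rounded up to 11, so 11 needed; 14 signed. Sufficient.
Dating window: the latest signature is 1 day after the earliest; the limit is 20 days. Within the window.

Effective — both the signature and dating-window requirements are satisfied.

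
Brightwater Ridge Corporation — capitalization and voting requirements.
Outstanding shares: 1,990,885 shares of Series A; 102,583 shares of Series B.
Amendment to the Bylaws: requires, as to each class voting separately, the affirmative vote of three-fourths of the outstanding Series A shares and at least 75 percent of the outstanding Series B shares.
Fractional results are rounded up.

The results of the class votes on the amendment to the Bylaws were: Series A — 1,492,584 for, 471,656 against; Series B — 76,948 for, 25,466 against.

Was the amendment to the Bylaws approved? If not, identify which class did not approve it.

Series A: 3/4 of 1990885 = 1493163.75, rounded up to 1493164; 1,493,164 required, 1,492,584 in favor — not approved.
Series B: 3/4 of 102583 = 76937.25, rounded up to 76938; 76,938 required, 76,948 in favor — approved.

Not approved — the Series A shares did not give the required vote.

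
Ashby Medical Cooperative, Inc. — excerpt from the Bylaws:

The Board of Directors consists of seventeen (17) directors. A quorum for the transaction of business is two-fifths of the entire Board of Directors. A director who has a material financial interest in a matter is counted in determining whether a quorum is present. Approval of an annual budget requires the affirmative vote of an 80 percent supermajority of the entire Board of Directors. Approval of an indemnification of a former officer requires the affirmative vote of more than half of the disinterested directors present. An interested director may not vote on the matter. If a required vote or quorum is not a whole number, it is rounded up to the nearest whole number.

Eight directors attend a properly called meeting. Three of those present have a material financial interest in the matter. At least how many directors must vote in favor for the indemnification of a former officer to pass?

The indemnification of a former officer requires a majority of the disinterested directors present (8 − 3 = 5).
A majority of 5 is 3.

3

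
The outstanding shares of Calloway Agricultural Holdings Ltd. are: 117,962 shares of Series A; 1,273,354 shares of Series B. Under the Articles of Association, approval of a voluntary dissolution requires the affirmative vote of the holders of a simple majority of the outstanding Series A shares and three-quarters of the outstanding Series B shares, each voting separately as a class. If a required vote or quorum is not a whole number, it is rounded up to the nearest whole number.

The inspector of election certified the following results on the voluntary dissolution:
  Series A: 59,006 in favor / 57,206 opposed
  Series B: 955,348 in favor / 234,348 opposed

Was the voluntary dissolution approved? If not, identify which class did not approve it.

Approved — every class gave the required vote.

Series A: a majority of 117962 is 58982; 58,982 required, 59,006 in favor — approved.
Series B: 3/4 of 1273354 = 955015.50, rounded up to 955016; 955,016 required, 955,348 in favor — approved.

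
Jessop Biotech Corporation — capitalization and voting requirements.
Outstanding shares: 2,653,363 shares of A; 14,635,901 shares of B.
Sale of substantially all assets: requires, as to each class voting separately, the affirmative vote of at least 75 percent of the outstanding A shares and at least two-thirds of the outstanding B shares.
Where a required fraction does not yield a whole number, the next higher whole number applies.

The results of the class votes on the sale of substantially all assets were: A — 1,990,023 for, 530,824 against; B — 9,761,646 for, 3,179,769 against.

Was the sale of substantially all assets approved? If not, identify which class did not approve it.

A: 3/4 of 2653363 = 1990022.25, rounded up to 1990023; 1,990,023 required, 1,990,023 in favor — approved.
B: 2/3 of 14635901 = 9757267.33, rounded up to 9757268; 9,757,268 required, 9,761,646 in favor — approved.

Approved — every class gave the required vote.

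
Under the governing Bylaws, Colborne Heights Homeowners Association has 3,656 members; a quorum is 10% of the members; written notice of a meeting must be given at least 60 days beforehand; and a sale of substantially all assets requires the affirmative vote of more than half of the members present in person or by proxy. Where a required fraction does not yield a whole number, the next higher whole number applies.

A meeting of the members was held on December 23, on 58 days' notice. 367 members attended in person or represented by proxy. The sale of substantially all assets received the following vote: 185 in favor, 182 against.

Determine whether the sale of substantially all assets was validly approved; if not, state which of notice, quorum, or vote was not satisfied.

Notice: 58 days given; 60 required. Not satisfied.
Quorum: 10% of 3,656 = 365.60, rounded up to 366; 367 present. Satisfied.
Vote: requires a majority of those present (367); a majority of 367 is 184, so 184 needed; 185 in favor. Satisfied.

Invalid — notice requirement not satisfied.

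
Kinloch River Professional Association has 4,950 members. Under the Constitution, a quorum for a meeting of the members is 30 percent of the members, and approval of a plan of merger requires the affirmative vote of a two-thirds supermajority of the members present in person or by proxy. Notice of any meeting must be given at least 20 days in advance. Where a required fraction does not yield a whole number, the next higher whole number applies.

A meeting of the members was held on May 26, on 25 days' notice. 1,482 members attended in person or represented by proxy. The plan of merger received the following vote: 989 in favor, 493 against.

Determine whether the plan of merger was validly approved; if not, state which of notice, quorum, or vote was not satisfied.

Notice: 25 days given; 20 required. Satisfied.
Quorum: 30% of 4,950 = 1,485; 1,482 present. Not satisfied.
Vote: requires two-thirds of those present (1,482); 2/3 of 1482 = 988, so 988 needed; 989 in favor. Satisfied.

Invalid — quorum requirement not satisfied.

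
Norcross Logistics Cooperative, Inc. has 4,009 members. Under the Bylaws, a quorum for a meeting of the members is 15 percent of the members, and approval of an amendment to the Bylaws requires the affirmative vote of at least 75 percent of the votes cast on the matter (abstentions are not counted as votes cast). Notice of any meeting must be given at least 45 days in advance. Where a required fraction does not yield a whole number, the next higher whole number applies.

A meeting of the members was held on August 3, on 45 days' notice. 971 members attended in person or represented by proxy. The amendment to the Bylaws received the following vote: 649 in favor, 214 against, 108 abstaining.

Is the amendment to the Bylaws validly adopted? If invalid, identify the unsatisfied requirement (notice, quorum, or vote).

Valid — all requirements satisfied.

Notice: 45 days given; 45 required. Satisfied.
Quorum: 15% of 4,009 = 601.35, rounded up to 602; 971 present. Satisfied.
Vote: requires three-fourths of the votes cast (971 − 108 abstaining = 863); 3/4 of 863 = 647.25, rounded up to 648, so 648 needed; 649 in favor. Satisfied.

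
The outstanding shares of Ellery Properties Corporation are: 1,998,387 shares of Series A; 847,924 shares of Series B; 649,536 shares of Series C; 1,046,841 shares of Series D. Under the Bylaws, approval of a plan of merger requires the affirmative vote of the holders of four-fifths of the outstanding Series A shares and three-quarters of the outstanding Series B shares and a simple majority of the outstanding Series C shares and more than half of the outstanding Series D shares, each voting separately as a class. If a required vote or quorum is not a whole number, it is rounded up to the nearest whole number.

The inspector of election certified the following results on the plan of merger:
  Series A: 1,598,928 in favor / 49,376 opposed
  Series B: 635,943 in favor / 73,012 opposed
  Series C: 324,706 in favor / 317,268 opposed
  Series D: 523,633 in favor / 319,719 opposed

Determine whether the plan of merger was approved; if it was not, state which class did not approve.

Series A: 4/5 of 1998387 = 1598709.60, rounded up to 1598710; 1,598,710 required, 1,598,928 in favor — approved.
Series B: 3/4 of 847924 = 635943; 635,943 required, 635,943 in favor — approved.
Series C: a majority of 649536 is 324769; 324,769 required, 324,706 in favor — not approved.
Series D: a majority of 1046841 is 523421; 523,421 required, 523,633 in favor — approved.

Not approved — the Series C shares did not give the required vote.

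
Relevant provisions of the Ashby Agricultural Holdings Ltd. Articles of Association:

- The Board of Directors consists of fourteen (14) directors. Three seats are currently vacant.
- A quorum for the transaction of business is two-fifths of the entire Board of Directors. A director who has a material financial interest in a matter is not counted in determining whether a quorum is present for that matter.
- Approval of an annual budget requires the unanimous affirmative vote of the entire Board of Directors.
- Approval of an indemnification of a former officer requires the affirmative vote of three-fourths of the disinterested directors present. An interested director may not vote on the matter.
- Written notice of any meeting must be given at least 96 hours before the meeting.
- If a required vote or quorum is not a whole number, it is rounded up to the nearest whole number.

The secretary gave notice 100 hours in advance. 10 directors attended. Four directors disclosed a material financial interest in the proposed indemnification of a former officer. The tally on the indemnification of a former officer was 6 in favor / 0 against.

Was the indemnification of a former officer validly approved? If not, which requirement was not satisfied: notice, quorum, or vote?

Notice: 100 hours given; 96 required (100 ≥ 96). Satisfied.
Quorum: 10 present, but the 4 interested directors do not count, leaving 6. Quorum is 6. Satisfied.
Vote: the indemnification of a former officer requires three-fourths of the disinterested directors present (10 − 4 = 6). 3/4 of 6 = 4.50, rounded up to 5, so 5 affirmative votes are needed; 6 voted in favor. Satisfied.

Valid — all requirements satisfied.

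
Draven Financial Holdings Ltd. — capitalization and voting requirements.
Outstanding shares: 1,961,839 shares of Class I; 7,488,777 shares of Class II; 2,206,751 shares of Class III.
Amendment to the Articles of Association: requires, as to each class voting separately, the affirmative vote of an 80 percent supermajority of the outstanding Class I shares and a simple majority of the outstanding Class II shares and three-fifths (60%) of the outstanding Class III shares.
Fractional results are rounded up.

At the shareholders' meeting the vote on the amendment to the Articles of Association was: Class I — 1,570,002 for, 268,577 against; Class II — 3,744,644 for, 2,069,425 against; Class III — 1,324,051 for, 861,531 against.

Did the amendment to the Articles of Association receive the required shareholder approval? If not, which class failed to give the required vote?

Class I: 4/5 of 1961839 = 1569471.20, rounded up to 1569472; 1,569,472 required, 1,570,002 in favor — approved.
Class II: a majority of 7488777 is 3744389; 3,744,389 required, 3,744,644 in favor — approved.
Class III: 3/5 of 2206751 = 1324050.60, rounded up to 1324051; 1,324,051 required, 1,324,051 in favor — approved.

Approved — every class gave the required vote.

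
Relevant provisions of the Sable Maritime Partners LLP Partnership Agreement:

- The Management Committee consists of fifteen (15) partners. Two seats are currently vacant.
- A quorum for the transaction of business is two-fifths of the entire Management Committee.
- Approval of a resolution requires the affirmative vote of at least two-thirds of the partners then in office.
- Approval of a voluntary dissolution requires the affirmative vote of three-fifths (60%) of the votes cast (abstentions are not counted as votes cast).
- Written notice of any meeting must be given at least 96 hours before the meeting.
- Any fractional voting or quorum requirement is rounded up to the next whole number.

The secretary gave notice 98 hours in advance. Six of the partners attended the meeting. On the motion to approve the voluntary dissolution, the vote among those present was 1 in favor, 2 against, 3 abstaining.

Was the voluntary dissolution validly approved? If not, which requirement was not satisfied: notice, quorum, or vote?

Invalid — vote requirement not satisfied.

Notice: 98 hours given; 96 required (98 ≥ 96). Satisfied.
Quorum: 6 present; quorum is 6. Satisfied.
Vote: the voluntary dissolution requires three-fifths of the votes cast (6 present − 3 abstaining = 3). 3/5 of 3 = 1.80, rounded up to 2, so 2 affirmative votes are needed; 1 voted in favor. Not satisfied.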